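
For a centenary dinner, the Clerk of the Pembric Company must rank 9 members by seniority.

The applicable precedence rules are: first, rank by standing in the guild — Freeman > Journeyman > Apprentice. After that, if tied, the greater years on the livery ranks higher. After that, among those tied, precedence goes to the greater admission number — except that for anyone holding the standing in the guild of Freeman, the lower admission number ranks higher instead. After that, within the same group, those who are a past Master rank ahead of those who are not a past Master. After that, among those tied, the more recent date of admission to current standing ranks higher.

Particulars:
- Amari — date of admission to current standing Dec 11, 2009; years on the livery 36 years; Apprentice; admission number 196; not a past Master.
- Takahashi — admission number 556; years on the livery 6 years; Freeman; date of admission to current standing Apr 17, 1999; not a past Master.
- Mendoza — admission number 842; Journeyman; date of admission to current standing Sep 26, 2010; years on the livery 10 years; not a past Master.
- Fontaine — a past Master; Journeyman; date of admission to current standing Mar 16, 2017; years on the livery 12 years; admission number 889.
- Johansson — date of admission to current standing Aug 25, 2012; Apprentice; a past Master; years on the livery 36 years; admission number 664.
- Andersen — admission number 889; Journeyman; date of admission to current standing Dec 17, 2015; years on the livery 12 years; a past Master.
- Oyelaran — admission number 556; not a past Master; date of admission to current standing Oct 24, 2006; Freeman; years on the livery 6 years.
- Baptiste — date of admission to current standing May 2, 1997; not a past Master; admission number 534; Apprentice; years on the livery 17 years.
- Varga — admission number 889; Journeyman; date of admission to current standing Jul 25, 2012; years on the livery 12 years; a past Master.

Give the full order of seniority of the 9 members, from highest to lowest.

Oyelaran, Takahashi, Fontaine, Andersen, Varga, Mendoza, Johansson, Amari, Baptiste

By standing in the guild: Oyelaran and Takahashi (Freeman); then Fontaine, Andersen, Varga and Mendoza (Journeyman); then Johansson, Amari and Baptiste (Apprentice).
Oyelaran and Takahashi both have years on the livery 6 years, so the next rule applies.
Oyelaran and Takahashi both have admission number 556, so the next rule applies.
Oyelaran and Takahashi are each not a past Master, so the next rule applies.
Among Oyelaran and Takahashi, by date of admission to current standing (later first): Oyelaran (Oct 24, 2006) before Takahashi (Apr 17, 1999).
Among Fontaine, Andersen, Varga and Mendoza, by years on the livery (higher first): Fontaine, Andersen and Varga (12 years) before Mendoza (10 years).
Fontaine, Andersen and Varga all have admission number 889, so the next rule applies.
Fontaine, Andersen and Varga are each a past Master, so the next rule applies.
Among Fontaine, Andersen and Varga, by date of admission to current standing (later first): Fontaine (Mar 16, 2017) before Andersen (Dec 17, 2015) before Varga (Jul 25, 2012).
Among Johansson, Amari and Baptiste, by years on the livery (higher first): Johansson and Amari (36 years) before Baptiste (17 years).
Among Johansson and Amari, by admission number (higher first): Johansson (664) before Amari (196).
Full order: Oyelaran, Takahashi, Fontaine, Andersen, Varga, Mendoza, Johansson, Amari, Baptiste.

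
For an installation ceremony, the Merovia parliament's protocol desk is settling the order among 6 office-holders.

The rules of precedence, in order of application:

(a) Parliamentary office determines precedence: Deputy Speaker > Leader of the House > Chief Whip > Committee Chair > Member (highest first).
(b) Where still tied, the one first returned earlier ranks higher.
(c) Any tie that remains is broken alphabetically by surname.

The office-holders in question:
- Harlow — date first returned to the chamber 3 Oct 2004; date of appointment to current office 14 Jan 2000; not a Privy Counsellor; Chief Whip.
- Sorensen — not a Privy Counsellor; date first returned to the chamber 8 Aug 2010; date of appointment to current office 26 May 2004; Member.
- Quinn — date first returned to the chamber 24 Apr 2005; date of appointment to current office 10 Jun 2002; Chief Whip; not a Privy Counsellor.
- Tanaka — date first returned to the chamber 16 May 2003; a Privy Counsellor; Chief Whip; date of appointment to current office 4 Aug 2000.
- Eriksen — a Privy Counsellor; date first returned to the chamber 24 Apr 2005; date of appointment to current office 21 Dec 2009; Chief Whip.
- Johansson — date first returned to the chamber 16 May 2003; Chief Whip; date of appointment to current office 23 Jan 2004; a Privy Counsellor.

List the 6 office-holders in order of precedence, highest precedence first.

Johansson, Tanaka, Harlow, Eriksen, Quinn, Sorensen

By parliamentary office: Johansson, Tanaka, Harlow, Eriksen and Quinn (Chief Whip); then Sorensen (Member).
Among Johansson, Tanaka, Harlow, Eriksen and Quinn, by date first returned to the chamber (earlier first): Johansson and Tanaka (16 May 2003) before Harlow (3 Oct 2004) before Eriksen and Quinn (24 Apr 2005).
Among Johansson and Tanaka, alphabetically by surname: Johansson before Tanaka.
Among Eriksen and Quinn, alphabetically by surname: Eriksen before Quinn.
Full order: Johansson, Tanaka, Harlow, Eriksen, Quinn, Sorensen.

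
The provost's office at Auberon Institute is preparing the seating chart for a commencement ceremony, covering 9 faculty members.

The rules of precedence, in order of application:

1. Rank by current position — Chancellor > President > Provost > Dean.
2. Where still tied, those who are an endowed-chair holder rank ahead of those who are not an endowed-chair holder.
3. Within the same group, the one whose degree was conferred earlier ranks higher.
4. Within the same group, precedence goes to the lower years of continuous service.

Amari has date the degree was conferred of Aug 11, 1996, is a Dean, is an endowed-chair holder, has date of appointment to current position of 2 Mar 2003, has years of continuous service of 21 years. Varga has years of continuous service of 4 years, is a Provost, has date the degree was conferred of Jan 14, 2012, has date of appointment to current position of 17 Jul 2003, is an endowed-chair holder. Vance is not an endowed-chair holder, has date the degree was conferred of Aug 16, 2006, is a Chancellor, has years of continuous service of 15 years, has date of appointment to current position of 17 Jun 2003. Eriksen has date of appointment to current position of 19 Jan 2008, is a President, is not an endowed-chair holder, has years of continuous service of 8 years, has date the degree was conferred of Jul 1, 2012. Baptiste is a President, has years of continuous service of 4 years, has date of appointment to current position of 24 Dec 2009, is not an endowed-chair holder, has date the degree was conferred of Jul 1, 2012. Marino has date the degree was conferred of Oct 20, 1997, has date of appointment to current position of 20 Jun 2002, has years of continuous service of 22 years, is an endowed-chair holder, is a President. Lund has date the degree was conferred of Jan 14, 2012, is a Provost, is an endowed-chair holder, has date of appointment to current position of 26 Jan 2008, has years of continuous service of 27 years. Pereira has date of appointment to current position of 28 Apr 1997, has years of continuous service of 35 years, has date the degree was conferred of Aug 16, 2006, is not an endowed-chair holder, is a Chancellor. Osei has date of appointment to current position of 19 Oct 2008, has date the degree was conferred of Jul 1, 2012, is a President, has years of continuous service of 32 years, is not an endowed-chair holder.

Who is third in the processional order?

Marino

By current position: Vance and Pereira (Chancellor); then Marino, Baptiste, Eriksen and Osei (President); then Varga and Lund (Provost); then Amari (Dean).
Vance and Pereira are each not an endowed-chair holder, so the next rule applies.
Vance and Pereira both have date the degree was conferred Aug 16, 2006, so the next rule applies.
Among Vance and Pereira, by years of continuous service (lower first): Vance (15 years) before Pereira (35 years).
Among Marino, Baptiste, Eriksen and Osei, an endowed-chair holder before not an endowed-chair holder: Marino (an endowed-chair holder) before Baptiste, Eriksen and Osei (not an endowed-chair holder).
Baptiste, Eriksen and Osei all have date the degree was conferred Jul 1, 2012, so the next rule applies.
Among Baptiste, Eriksen and Osei, by years of continuous service (lower first): Baptiste (4 years) before Eriksen (8 years) before Osei (32 years).
Varga and Lund are each an endowed-chair holder, so the next rule applies.
Varga and Lund both have date the degree was conferred Jan 14, 2012, so the next rule applies.
Among Varga and Lund, by years of continuous service (lower first): Varga (4 years) before Lund (27 years).
Order: Vance, Pereira, Marino, Baptiste, Eriksen, Osei, Varga, Lund, Amari.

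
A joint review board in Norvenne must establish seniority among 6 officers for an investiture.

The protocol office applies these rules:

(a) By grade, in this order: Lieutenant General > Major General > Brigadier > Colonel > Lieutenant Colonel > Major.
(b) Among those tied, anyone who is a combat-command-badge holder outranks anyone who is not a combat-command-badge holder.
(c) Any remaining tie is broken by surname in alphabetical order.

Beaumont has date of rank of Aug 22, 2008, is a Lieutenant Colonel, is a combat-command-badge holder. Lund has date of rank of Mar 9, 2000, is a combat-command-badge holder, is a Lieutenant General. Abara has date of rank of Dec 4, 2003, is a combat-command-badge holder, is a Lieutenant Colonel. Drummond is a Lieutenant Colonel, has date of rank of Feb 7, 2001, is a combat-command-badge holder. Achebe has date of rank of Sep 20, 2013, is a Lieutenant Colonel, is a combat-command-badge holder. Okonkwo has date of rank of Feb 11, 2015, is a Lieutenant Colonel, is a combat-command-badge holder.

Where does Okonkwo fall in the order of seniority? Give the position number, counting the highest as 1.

6

By grade: Lund (Lieutenant General); then Abara, Achebe, Beaumont, Drummond and Okonkwo (Lieutenant Colonel).
Abara, Achebe, Beaumont, Drummond and Okonkwo are each a combat-command-badge holder, so the next rule applies.
Among Abara, Achebe, Beaumont, Drummond and Okonkwo, alphabetically by surname: Abara before Achebe before Beaumont before Drummond before Okonkwo.
Order: Lund, Abara, Achebe, Beaumont, Drummond, Okonkwo. So position 6.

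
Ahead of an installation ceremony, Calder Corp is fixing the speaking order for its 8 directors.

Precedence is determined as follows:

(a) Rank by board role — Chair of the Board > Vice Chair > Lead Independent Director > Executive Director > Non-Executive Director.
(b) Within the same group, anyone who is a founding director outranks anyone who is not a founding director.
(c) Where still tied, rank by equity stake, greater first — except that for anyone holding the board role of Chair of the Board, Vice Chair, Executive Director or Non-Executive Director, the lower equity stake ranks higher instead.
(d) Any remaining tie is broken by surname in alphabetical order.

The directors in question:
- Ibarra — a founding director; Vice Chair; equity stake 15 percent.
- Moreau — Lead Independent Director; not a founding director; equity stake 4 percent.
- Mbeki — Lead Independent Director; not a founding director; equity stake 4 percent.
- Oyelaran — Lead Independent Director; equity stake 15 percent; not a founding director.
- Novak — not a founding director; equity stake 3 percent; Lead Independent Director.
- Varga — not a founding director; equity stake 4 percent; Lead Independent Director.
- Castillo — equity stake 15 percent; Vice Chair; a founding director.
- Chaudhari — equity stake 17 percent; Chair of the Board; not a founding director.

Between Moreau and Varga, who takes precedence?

Moreau

By board role: Chaudhari (Chair of the Board); then Castillo and Ibarra (Vice Chair); then Oyelaran, Mbeki, Moreau, Varga and Novak (Lead Independent Director).
Castillo and Ibarra are each a founding director, so the next rule applies.
Castillo and Ibarra both have equity stake 15 percent, so the next rule applies.
Among Castillo and Ibarra, alphabetically by surname: Castillo before Ibarra.
Oyelaran, Mbeki, Moreau, Varga and Novak are each not a founding director, so the next rule applies.
Among Oyelaran, Mbeki, Moreau, Varga and Novak, by equity stake (higher first): Oyelaran (15 percent) before Mbeki, Moreau and Varga (4 percent) before Novak (3 percent).
Among Mbeki, Moreau and Varga, alphabetically by surname: Mbeki before Moreau before Varga.
So Moreau takes precedence.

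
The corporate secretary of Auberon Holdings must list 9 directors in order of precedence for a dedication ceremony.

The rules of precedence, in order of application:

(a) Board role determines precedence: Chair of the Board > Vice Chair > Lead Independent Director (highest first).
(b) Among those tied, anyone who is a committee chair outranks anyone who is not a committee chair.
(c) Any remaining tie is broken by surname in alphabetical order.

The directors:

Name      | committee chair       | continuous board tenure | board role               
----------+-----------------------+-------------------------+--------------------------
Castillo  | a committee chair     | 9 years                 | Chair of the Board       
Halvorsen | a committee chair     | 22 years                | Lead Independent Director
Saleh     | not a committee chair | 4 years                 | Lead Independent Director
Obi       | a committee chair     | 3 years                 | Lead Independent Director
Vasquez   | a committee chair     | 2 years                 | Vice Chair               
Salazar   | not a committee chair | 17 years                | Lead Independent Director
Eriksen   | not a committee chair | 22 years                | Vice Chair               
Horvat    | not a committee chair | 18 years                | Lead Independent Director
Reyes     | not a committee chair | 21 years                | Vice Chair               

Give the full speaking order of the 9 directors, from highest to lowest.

By board role: Castillo (Chair of the Board); then Vasquez, Eriksen and Reyes (Vice Chair); then Halvorsen, Obi, Horvat, Salazar and Saleh (Lead Independent Director).
Among Vasquez, Eriksen and Reyes, a committee chair before not a committee chair: Vasquez (a committee chair) before Eriksen and Reyes (not a committee chair).
Among Eriksen and Reyes, alphabetically by surname: Eriksen before Reyes.
Among Halvorsen, Obi, Horvat, Salazar and Saleh, a committee chair before not a committee chair: Halvorsen and Obi (a committee chair) before Horvat, Salazar and Saleh (not a committee chair).
Among Halvorsen and Obi, alphabetically by surname: Halvorsen before Obi.
Among Horvat, Salazar and Saleh, alphabetically by surname: Horvat before Salazar before Saleh.
Full order: Castillo, Vasquez, Eriksen, Reyes, Halvorsen, Obi, Horvat, Salazar, Saleh.

Castillo, Vasquez, Eriksen, Reyes, Halvorsen, Obi, Horvat, Salazar, Saleh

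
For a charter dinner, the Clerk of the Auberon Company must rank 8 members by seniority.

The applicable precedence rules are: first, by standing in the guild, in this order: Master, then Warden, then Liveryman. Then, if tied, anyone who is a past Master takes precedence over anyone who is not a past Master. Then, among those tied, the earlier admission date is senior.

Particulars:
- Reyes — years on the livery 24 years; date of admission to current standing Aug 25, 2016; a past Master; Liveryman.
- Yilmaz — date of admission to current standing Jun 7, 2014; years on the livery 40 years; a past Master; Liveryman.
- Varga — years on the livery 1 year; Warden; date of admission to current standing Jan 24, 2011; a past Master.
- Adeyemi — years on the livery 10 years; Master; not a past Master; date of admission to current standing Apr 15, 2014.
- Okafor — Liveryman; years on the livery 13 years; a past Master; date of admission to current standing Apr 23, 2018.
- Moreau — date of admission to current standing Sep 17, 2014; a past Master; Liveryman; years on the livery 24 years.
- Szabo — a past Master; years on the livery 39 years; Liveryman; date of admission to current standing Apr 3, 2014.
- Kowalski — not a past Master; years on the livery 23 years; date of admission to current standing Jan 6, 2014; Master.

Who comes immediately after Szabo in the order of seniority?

Yilmaz

By standing in the guild: Kowalski and Adeyemi (Master); then Varga (Warden); then Szabo, Yilmaz, Moreau, Reyes and Okafor (Liveryman).
Kowalski and Adeyemi are each not a past Master, so the next rule applies.
Among Kowalski and Adeyemi, by date of admission to current standing (earlier first): Kowalski (Jan 6, 2014) before Adeyemi (Apr 15, 2014).
Szabo, Yilmaz, Moreau, Reyes and Okafor are each a past Master, so the next rule applies.
Among Szabo, Yilmaz, Moreau, Reyes and Okafor, by date of admission to current standing (earlier first): Szabo (Apr 3, 2014) before Yilmaz (Jun 7, 2014) before Moreau (Sep 17, 2014) before Reyes (Aug 25, 2016) before Okafor (Apr 23, 2018).
Order: Kowalski, Adeyemi, Varga, Szabo, Yilmaz, Moreau, Reyes, Okafor.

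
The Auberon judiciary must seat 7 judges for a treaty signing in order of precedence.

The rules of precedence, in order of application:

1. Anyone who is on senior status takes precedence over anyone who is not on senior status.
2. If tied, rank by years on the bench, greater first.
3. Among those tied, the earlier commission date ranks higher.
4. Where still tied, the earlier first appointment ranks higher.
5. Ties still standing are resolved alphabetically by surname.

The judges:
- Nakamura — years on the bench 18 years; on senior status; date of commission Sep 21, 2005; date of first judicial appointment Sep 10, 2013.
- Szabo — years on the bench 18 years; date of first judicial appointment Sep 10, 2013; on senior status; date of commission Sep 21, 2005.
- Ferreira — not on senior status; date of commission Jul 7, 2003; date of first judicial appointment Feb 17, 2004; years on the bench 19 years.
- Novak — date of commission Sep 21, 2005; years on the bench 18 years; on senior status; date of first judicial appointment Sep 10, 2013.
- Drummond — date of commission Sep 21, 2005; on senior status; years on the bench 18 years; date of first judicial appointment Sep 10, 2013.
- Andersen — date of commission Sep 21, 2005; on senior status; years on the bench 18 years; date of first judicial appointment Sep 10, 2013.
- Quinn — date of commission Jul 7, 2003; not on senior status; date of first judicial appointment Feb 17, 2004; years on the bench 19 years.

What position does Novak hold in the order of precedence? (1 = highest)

4

By the first rule: Andersen, Drummond, Nakamura, Novak and Szabo (each on senior status); then Ferreira and Quinn (both not on senior status).
Andersen, Drummond, Nakamura, Novak and Szabo all have years on the bench 18 years, so the next rule applies.
Andersen, Drummond, Nakamura, Novak and Szabo all have date of commission Sep 21, 2005, so the next rule applies.
Andersen, Drummond, Nakamura, Novak and Szabo all have date of first judicial appointment Sep 10, 2013, so the next rule applies.
Among Andersen, Drummond, Nakamura, Novak and Szabo, alphabetically by surname: Andersen before Drummond before Nakamura before Novak before Szabo.
Ferreira and Quinn both have years on the bench 19 years, so the next rule applies.
Ferreira and Quinn both have date of commission Jul 7, 2003, so the next rule applies.
Ferreira and Quinn both have date of first judicial appointment Feb 17, 2004, so the next rule applies.
Among Ferreira and Quinn, alphabetically by surname: Ferreira before Quinn.
Order: Andersen, Drummond, Nakamura, Novak, Szabo, Ferreira, Quinn. So position 4.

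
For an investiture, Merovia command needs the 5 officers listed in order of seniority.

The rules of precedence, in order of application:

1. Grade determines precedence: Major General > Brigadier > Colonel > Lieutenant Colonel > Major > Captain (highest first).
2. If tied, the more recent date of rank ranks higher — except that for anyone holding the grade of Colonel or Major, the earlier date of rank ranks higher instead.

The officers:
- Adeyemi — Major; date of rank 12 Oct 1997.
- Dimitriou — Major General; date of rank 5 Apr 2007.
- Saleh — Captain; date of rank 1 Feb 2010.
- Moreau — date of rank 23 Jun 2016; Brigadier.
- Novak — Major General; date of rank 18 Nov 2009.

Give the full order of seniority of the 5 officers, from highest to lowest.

Novak, Dimitriou, Moreau, Adeyemi, Saleh

By grade: Novak and Dimitriou (Major General); then Moreau (Brigadier); then Adeyemi (Major); then Saleh (Captain).
Among Novak and Dimitriou, by date of rank (later first): Novak (18 Nov 2009) before Dimitriou (5 Apr 2007).
Full order: Novak, Dimitriou, Moreau, Adeyemi, Saleh.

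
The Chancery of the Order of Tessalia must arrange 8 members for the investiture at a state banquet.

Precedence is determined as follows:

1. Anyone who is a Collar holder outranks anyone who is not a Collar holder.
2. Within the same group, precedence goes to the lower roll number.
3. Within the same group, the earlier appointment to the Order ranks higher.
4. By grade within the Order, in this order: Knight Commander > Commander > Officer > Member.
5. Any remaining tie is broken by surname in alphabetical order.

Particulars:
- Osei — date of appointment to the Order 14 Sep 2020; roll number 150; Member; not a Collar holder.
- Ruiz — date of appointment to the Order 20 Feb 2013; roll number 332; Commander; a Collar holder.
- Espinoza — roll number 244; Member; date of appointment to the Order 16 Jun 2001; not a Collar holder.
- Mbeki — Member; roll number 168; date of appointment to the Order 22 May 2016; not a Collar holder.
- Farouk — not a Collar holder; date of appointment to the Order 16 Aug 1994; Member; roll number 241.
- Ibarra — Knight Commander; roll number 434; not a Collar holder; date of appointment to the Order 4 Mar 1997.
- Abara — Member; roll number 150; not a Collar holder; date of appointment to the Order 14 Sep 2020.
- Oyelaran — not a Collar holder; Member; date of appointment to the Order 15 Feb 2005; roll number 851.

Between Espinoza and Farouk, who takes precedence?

By the first rule: Ruiz (a Collar holder); then Abara, Osei, Mbeki, Farouk, Espinoza, Ibarra and Oyelaran (each not a Collar holder).
Among Abara, Osei, Mbeki, Farouk, Espinoza, Ibarra and Oyelaran, by roll number (lower first): Abara and Osei (150) before Mbeki (168) before Farouk (241) before Espinoza (244) before Ibarra (434) before Oyelaran (851).
Abara and Osei both have date of appointment to the Order 14 Sep 2020, so the next rule applies.
Abara and Osei are each Member, so the next rule applies.
Among Abara and Osei, alphabetically by surname: Abara before Osei.
So Farouk takes precedence.

Farouk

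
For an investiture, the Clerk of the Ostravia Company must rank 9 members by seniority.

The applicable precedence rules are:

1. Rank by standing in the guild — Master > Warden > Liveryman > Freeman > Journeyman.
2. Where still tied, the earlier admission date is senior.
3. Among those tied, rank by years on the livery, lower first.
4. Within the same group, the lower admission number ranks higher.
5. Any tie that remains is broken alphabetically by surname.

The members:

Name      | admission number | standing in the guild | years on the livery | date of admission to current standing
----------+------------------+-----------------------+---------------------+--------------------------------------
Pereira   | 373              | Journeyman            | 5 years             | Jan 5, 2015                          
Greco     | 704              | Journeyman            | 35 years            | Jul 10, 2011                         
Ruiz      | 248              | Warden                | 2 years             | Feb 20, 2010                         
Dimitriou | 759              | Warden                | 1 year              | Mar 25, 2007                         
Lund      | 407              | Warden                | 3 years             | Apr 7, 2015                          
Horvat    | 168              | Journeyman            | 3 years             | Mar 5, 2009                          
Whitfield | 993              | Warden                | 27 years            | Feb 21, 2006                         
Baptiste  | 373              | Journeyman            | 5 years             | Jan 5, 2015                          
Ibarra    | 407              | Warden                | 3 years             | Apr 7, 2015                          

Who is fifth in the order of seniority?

By standing in the guild: Whitfield, Dimitriou, Ruiz, Ibarra and Lund (Warden); then Horvat, Greco, Baptiste and Pereira (Journeyman).
Among Whitfield, Dimitriou, Ruiz, Ibarra and Lund, by date of admission to current standing (earlier first): Whitfield (Feb 21, 2006) before Dimitriou (Mar 25, 2007) before Ruiz (Feb 20, 2010) before Ibarra and Lund (Apr 7, 2015).
Ibarra and Lund both have years on the livery 3 years, so the next rule applies.
Ibarra and Lund both have admission number 407, so the next rule applies.
Among Ibarra and Lund, alphabetically by surname: Ibarra before Lund.
Among Horvat, Greco, Baptiste and Pereira, by date of admission to current standing (earlier first): Horvat (Mar 5, 2009) before Greco (Jul 10, 2011) before Baptiste and Pereira (Jan 5, 2015).
Baptiste and Pereira both have years on the livery 5 years, so the next rule applies.
Baptiste and Pereira both have admission number 373, so the next rule applies.
Among Baptiste and Pereira, alphabetically by surname: Baptiste before Pereira.
Order: Whitfield, Dimitriou, Ruiz, Ibarra, Lund, Horvat, Greco, Baptiste, Pereira.

Lund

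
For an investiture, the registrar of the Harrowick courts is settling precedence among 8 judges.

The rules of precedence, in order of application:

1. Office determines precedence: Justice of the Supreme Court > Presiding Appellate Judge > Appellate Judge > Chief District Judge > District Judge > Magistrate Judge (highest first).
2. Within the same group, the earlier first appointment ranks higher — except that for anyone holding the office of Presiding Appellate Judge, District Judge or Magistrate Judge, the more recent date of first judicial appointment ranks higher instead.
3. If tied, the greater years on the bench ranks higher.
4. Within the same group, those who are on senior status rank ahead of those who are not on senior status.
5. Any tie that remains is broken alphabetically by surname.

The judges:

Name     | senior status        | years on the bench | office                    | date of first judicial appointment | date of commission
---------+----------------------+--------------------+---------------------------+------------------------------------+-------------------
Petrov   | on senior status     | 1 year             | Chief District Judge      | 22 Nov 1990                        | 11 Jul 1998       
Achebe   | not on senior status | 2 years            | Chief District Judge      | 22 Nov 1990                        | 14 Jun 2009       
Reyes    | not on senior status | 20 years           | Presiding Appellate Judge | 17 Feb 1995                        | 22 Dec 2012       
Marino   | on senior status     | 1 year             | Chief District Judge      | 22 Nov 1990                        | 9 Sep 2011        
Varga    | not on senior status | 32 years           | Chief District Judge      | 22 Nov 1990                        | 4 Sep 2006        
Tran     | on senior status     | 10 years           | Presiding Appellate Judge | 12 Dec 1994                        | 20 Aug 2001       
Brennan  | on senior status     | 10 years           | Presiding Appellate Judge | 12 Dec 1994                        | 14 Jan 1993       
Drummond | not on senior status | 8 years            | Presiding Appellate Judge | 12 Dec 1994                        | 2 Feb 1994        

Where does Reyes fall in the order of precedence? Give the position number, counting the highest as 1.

1

By office: Reyes, Brennan, Tran and Drummond (Presiding Appellate Judge); then Varga, Achebe, Marino and Petrov (Chief District Judge).
Among Reyes, Brennan, Tran and Drummond, by date of first judicial appointment (later first) (reversed rule for this group): Reyes (17 Feb 1995) before Brennan, Tran and Drummond (12 Dec 1994).
Among Brennan, Tran and Drummond, by years on the bench (higher first): Brennan and Tran (10 years) before Drummond (8 years).
Brennan and Tran are each on senior status, so the next rule applies.
Among Brennan and Tran, alphabetically by surname: Brennan before Tran.
Varga, Achebe, Marino and Petrov all have date of first judicial appointment 22 Nov 1990, so the next rule applies.
Among Varga, Achebe, Marino and Petrov, by years on the bench (higher first): Varga (32 years) before Achebe (2 years) before Marino and Petrov (1 year).
Marino and Petrov are each on senior status, so the next rule applies.
Among Marino and Petrov, alphabetically by surname: Marino before Petrov.
Order: Reyes, Brennan, Tran, Drummond, Varga, Achebe, Marino, Petrov. So position 1.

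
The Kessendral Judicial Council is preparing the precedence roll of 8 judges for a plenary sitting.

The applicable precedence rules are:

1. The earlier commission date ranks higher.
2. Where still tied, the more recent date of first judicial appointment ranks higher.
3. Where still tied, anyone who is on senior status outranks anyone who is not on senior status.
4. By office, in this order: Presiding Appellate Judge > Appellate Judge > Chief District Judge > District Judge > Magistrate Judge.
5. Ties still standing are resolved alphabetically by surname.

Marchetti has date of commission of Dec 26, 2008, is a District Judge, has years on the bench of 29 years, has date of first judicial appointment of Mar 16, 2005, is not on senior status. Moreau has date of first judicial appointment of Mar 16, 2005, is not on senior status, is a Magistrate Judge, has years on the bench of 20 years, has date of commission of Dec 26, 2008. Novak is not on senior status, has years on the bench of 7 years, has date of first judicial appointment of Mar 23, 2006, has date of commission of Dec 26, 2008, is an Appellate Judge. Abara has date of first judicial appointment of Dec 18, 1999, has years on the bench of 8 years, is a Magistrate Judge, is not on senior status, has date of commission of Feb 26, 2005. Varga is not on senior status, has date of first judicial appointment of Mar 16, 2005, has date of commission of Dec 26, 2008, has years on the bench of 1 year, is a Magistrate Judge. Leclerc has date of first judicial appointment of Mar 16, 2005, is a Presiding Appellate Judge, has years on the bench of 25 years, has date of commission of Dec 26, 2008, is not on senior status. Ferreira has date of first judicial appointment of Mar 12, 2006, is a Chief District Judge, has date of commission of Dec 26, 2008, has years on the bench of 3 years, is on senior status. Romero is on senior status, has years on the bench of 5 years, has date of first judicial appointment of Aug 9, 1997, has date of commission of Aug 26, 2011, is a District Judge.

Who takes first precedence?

Abara

By date of commission (earlier first): Abara (Feb 26, 2005); then Novak, Ferreira, Leclerc, Marchetti, Moreau and Varga (each Dec 26, 2008); then Romero (Aug 26, 2011).
Among Novak, Ferreira, Leclerc, Marchetti, Moreau and Varga, by date of first judicial appointment (later first): Novak (Mar 23, 2006) before Ferreira (Mar 12, 2006) before Leclerc, Marchetti, Moreau and Varga (Mar 16, 2005).
Leclerc, Marchetti, Moreau and Varga are each not on senior status, so the next rule applies.
Among Leclerc, Marchetti, Moreau and Varga, by office: Leclerc (Presiding Appellate Judge) before Marchetti (District Judge) before Moreau and Varga (Magistrate Judge).
Among Moreau and Varga, alphabetically by surname: Moreau before Varga.
Order: Abara, Novak, Ferreira, Leclerc, Marchetti, Moreau, Varga, Romero.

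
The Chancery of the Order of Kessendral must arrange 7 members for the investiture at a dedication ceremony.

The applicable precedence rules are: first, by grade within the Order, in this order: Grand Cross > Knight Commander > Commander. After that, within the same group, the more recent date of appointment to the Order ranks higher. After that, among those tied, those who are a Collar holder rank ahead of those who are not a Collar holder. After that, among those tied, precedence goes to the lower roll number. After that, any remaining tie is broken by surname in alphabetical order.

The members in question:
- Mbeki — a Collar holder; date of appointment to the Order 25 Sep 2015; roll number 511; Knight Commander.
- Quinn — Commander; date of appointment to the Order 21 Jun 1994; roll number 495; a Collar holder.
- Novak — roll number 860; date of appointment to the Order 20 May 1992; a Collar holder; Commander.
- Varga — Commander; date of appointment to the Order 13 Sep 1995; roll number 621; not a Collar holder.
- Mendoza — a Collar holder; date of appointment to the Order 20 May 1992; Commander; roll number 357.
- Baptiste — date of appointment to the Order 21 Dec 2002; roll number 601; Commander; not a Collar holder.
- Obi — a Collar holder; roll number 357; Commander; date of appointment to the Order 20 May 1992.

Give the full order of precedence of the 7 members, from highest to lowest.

Mbeki, Baptiste, Varga, Quinn, Mendoza, Obi, Novak

By grade within the Order: Mbeki (Knight Commander); then Baptiste, Varga, Quinn, Mendoza, Obi and Novak (Commander).
Among Baptiste, Varga, Quinn, Mendoza, Obi and Novak, by date of appointment to the Order (later first): Baptiste (21 Dec 2002) before Varga (13 Sep 1995) before Quinn (21 Jun 1994) before Mendoza, Obi and Novak (20 May 1992).
Mendoza, Obi and Novak are each a Collar holder, so the next rule applies.
Among Mendoza, Obi and Novak, by roll number (lower first): Mendoza and Obi (357) before Novak (860).
Among Mendoza and Obi, alphabetically by surname: Mendoza before Obi.
Full order: Mbeki, Baptiste, Varga, Quinn, Mendoza, Obi, Novak.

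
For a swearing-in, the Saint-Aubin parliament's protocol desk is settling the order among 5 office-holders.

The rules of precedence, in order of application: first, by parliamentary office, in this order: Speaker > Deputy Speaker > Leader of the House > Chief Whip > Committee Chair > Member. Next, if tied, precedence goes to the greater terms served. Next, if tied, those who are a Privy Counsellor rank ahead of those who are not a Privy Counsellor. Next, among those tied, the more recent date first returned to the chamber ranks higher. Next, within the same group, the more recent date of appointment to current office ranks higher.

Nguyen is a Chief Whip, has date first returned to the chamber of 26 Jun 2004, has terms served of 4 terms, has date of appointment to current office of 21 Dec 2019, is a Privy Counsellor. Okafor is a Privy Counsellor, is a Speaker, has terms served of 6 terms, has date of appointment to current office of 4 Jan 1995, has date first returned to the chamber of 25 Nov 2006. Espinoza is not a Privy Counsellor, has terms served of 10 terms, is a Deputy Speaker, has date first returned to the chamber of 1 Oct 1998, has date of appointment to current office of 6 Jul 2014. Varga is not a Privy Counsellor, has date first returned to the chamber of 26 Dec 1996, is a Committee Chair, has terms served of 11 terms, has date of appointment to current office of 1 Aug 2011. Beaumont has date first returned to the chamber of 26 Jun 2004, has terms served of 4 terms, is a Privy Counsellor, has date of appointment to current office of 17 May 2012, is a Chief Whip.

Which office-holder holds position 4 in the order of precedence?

Beaumont

By parliamentary office: Okafor (Speaker); then Espinoza (Deputy Speaker); then Nguyen and Beaumont (Chief Whip); then Varga (Committee Chair).
Nguyen and Beaumont both have terms served 4 terms, so the next rule applies.
Nguyen and Beaumont are each a Privy Counsellor, so the next rule applies.
Nguyen and Beaumont both have date first returned to the chamber 26 Jun 2004, so the next rule applies.
Among Nguyen and Beaumont, by date of appointment to current office (later first): Nguyen (21 Dec 2019) before Beaumont (17 May 2012).
Order: Okafor, Espinoza, Nguyen, Beaumont, Varga.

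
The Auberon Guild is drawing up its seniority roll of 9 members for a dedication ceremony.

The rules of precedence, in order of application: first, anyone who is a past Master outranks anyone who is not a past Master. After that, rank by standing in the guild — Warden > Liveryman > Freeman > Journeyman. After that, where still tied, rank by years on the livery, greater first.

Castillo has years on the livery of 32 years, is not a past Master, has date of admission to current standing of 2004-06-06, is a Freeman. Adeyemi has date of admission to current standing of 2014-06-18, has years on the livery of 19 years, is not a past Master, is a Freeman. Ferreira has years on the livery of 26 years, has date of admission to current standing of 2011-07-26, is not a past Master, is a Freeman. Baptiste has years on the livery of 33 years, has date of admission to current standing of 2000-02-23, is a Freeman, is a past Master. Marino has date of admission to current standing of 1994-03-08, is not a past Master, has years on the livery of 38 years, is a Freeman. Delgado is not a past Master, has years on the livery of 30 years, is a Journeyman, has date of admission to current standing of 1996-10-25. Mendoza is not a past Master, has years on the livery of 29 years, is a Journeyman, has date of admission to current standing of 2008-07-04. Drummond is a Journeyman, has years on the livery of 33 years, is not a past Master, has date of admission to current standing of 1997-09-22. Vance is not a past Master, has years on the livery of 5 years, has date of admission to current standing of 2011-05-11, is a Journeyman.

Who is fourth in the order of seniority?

Ferreira

By the first rule: Baptiste (a past Master); then Marino, Castillo, Ferreira, Adeyemi, Drummond, Delgado, Mendoza and Vance (each not a past Master).
Among Marino, Castillo, Ferreira, Adeyemi, Drummond, Delgado, Mendoza and Vance, by standing in the guild: Marino, Castillo, Ferreira and Adeyemi (Freeman) before Drummond, Delgado, Mendoza and Vance (Journeyman).
Among Marino, Castillo, Ferreira and Adeyemi, by years on the livery (higher first): Marino (38 years) before Castillo (32 years) before Ferreira (26 years) before Adeyemi (19 years).
Among Drummond, Delgado, Mendoza and Vance, by years on the livery (higher first): Drummond (33 years) before Delgado (30 years) before Mendoza (29 years) before Vance (5 years).
Order: Baptiste, Marino, Castillo, Ferreira, Adeyemi, Drummond, Delgado, Mendoza, Vance.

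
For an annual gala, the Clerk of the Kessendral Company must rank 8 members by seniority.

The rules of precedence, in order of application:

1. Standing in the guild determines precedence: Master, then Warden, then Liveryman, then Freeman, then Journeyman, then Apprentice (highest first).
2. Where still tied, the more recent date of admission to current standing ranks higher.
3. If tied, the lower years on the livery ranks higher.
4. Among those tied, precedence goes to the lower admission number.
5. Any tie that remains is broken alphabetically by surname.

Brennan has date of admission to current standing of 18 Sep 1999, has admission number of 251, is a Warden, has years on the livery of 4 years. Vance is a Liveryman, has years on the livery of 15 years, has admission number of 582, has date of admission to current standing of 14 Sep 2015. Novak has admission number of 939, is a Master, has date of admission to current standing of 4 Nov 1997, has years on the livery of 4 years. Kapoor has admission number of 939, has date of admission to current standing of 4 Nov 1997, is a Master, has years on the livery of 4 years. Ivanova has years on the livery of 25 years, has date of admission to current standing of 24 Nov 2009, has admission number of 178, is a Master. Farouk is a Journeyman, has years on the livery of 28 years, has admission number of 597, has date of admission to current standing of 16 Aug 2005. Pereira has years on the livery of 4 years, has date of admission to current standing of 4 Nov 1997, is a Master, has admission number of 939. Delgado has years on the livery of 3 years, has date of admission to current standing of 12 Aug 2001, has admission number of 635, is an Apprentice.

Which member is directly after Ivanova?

Kapoor

By standing in the guild: Ivanova, Kapoor, Novak and Pereira (Master); then Brennan (Warden); then Vance (Liveryman); then Farouk (Journeyman); then Delgado (Apprentice).
Among Ivanova, Kapoor, Novak and Pereira, by date of admission to current standing (later first): Ivanova (24 Nov 2009) before Kapoor, Novak and Pereira (4 Nov 1997).
Kapoor, Novak and Pereira all have years on the livery 4 years, so the next rule applies.
Kapoor, Novak and Pereira all have admission number 939, so the next rule applies.
Among Kapoor, Novak and Pereira, alphabetically by surname: Kapoor before Novak before Pereira.
Order: Ivanova, Kapoor, Novak, Pereira, Brennan, Vance, Farouk, Delgado.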